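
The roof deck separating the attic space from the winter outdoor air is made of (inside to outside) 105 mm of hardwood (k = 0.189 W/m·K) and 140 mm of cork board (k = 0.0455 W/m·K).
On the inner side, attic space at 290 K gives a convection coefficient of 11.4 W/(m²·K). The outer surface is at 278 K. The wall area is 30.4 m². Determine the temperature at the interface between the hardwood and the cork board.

T ≈ 288 K

Using the resistance-network approach (series):
R_inner film = 1/(h_i·A) = 1/(11.4×30.4) = 0.002886 K/W
R_hardwood = L/(kA) = 0.105/(0.189×30.4) = 0.01827 K/W
R_cork board = L/(kA) = 0.14/(0.0455×30.4) = 0.1012 K/W
R_total = 0.1224 K/W;  Q = ΔT/R_total = 12/0.1224 = 98.06 W
T_interface = T_inner − Q·ΣR(inner→interface) = 290 − 98.1×0.02116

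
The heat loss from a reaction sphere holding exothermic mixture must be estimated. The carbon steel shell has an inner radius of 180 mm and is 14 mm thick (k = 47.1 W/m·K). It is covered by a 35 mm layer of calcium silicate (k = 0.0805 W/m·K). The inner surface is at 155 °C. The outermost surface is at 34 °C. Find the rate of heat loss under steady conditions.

Q ≈ 155 W

Each spherical layer contributes R = (1/r_i − 1/r_o)/(4πk):
R_carbon steel shell = (1/0.18 − 1/0.194)/(4π×47.1) = 6.774×10^-4 K/W
R_calcium silicate = (1/0.194 − 1/0.229)/(4π×0.0805) = 0.7788 K/W
R_total = 0.7795 K/W
Q = ΔT/R_total = 121/0.7795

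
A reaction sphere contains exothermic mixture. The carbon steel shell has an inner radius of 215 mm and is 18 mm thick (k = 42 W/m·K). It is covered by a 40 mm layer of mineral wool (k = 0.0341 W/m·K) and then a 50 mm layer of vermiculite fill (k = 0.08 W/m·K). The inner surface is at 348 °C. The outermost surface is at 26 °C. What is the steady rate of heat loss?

Spherical conduction: R = (1/r_in − 1/r_out)/(4πk) per layer; series-sum.
R_carbon steel shell = (1/0.215 − 1/0.233)/(4π×42) = 6.808×10^-4 K/W
R_mineral wool = (1/0.233 − 1/0.273)/(4π×0.0341) = 1.467 K/W
R_vermiculite fill = (1/0.273 − 1/0.323)/(4π×0.08) = 0.564 K/W
R_total = 2.032 K/W
Q = ΔT/R_total = 322/2.032

Q ≈ 158 W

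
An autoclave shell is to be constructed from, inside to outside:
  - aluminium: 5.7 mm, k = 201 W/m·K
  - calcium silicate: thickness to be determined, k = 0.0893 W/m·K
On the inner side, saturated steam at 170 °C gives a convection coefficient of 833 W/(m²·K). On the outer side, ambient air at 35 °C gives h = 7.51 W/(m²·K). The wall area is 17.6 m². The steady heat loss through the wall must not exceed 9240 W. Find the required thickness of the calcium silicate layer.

L ≈ 11 mm

Series thermal resistances:
R_inner film = 1/(h_i·A) = 1/(833×17.6) = 6.821×10^-5 K/W
R_aluminium = L/(kA) = 0.0057/(201×17.6) = 1.611×10^-6 K/W
R_outer film = 1/(h_o·A) = 1/(7.51×17.6) = 0.007566 K/W
Sum of the known resistances R_other = 0.007635 K/W
Required total resistance R_tot = ΔT/Q_allow = 135/9240 = 0.01461 K/W
R_calcium silicate = R_tot − R_other = 0.006975 K/W
L = R·k·A = 0.006975×0.0893×17.6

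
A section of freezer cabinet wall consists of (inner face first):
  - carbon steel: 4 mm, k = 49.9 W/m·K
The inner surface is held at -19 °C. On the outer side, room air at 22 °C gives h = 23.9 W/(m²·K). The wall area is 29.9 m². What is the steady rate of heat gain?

Q ≈ 29200 W

Thermal resistances in series:
R_carbon steel = L/(kA) = 0.004/(49.9×29.9) = 2.681×10^-6 K/W
R_outer film = 1/(h_o·A) = 1/(23.9×29.9) = 0.001399 K/W
R_total = 0.001402 K/W
Q = ΔT / R_total = 41 / 0.001402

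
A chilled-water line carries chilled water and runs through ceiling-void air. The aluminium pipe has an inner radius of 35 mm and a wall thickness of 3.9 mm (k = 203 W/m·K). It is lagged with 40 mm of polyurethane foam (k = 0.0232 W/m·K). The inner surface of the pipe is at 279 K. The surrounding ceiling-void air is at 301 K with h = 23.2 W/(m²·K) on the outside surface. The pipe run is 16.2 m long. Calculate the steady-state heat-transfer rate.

For a radial system each layer contributes R = ln(r_out/r_in)/(2πkL); films add R = 1/(hA).
R_aluminium pipe wall = ln(38.9/35)/(2π×203×16.2) = 5.113×10^-6 K/W
R_polyurethane foam = ln(78.9/38.9)/(2π×0.0232×16.2) = 0.2995 K/W
R_outer film = 1/(h_o·2πr_oL) = 1/(23.2×2π×0.0789×16.2) = 0.005367 K/W
R_total = 0.3048 K/W
Q = ΔT/R_total = 22/0.3048

Q ≈ 72.2 W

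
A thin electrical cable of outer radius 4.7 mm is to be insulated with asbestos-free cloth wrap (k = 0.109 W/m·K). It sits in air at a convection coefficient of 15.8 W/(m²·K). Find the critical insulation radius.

For a cylinder r_cr = k/h = 0.109/15.8
r_cr = 6.9 mm; since the bare radius (4.7 mm) is below r_cr, adding a thin layer of insulation will *increase* heat loss.

r_cr ≈ 6.9 mm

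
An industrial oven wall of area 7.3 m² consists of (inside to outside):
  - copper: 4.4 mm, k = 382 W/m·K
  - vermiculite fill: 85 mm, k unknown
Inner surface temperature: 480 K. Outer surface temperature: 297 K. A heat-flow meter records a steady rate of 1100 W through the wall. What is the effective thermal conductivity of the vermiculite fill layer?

k ≈ 0.07 W/(m·K)

Model the wall as resistances in series:
R_copper = L/(kA) = 0.0044/(382×7.3) = 1.578×10^-6 K/W
Sum of known resistances R_other = 1.578×10^-6 K/W
Total R = ΔT/Q = 183/1100 = 0.1664 K/W
R_vermiculite fill = R_total − R_other = 0.1664 K/W
k = L/(R·A) = 0.085/(0.1664×7.3)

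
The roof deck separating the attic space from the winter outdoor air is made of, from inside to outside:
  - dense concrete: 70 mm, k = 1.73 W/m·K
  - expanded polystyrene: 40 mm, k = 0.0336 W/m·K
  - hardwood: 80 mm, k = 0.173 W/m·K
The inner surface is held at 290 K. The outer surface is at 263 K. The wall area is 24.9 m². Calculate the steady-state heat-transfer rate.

Thermal resistances in series:
R_dense concrete = L/(kA) = 0.07/(1.73×24.9) = 0.001625 K/W
R_expanded polystyrene = L/(kA) = 0.04/(0.0336×24.9) = 0.04781 K/W
R_hardwood = L/(kA) = 0.08/(0.173×24.9) = 0.01857 K/W
R_total = 0.06801 K/W
Q = ΔT / R_total = 27 / 0.06801

Q ≈ 397 W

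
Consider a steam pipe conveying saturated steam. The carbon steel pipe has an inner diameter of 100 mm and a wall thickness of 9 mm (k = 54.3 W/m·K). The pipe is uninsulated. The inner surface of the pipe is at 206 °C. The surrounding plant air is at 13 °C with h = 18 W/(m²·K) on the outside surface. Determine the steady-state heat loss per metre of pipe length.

Radial resistances (cylindrical: R_cond = ln(r_o/r_i)/(2πkL), R_conv = 1/(h·2πrL)):
R_carbon steel pipe wall = ln(59/50)/(2π×54.3×1) = 4.851×10^-4 K/W
R_outer film = 1/(h_o·2πr_oL) = 1/(18×2π×0.059×1) = 0.1499 K/W
R_total = 0.1503 K/W
Q = ΔT/R_total = 193/0.1503

q′ ≈ 1280 W/m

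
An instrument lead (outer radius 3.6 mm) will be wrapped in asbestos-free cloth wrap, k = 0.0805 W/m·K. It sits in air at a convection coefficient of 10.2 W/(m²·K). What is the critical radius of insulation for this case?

r_cr ≈ 7.89 mm

For a cylinder r_cr = k/h = 0.0805/10.2
r_cr = 7.89 mm; since the bare radius (3.6 mm) is below r_cr, adding a thin layer of insulation will *increase* heat loss.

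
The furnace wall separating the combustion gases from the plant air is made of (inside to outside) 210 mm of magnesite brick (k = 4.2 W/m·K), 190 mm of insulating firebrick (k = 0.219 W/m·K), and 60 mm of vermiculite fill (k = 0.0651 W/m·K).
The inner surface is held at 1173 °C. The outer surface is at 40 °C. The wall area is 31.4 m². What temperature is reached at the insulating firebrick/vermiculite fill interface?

T ≈ 608 °C

Treating each layer as a thermal resistance in series:
R_magnesite brick = L/(kA) = 0.21/(4.2×31.4) = 0.001592 K/W
R_insulating firebrick = L/(kA) = 0.19/(0.219×31.4) = 0.02763 K/W
R_vermiculite fill = L/(kA) = 0.06/(0.0651×31.4) = 0.02935 K/W
R_total = 0.05857 K/W;  Q = ΔT/R_total = 1133/0.05857 = 19340 W
T_interface = T_inner − Q·ΣR(inner→interface) = 1173 − 19300×0.02922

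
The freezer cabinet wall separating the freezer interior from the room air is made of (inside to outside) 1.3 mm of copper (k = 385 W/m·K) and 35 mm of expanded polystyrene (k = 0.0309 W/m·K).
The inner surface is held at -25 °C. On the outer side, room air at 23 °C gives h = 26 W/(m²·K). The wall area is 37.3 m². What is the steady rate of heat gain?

Q ≈ 1530 W

Using the resistance-network approach (series):
R_copper = L/(kA) = 0.0013/(385×37.3) = 9.053×10^-8 K/W
R_expanded polystyrene = L/(kA) = 0.035/(0.0309×37.3) = 0.03037 K/W
R_outer film = 1/(h_o·A) = 1/(26×37.3) = 0.001031 K/W
R_total = 0.0314 K/W
Q = ΔT / R_total = 48 / 0.0314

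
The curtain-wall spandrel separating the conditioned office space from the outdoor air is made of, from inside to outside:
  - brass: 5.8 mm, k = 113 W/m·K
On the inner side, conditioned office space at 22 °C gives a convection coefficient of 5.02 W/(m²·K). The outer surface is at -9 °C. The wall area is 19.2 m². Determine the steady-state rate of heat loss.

Q ≈ 2990 W

Using the resistance-network approach (series):
R_inner film = 1/(h_i·A) = 1/(5.02×19.2) = 0.01038 K/W
R_brass = L/(kA) = 0.0058/(113×19.2) = 2.673×10^-6 K/W
R_total = 0.01038 K/W
Q = ΔT / R_total = 31 / 0.01038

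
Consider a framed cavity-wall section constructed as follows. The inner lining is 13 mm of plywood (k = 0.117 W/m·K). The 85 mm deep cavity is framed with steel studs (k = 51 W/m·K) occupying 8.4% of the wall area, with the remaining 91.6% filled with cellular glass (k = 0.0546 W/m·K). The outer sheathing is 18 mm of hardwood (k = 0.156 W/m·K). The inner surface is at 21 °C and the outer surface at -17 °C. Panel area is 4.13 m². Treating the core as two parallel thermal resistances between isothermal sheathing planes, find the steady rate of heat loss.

Q ≈ 638 W

Sheathing layers in series; stud and cavity paths in parallel between them.
R_inner = 0.013/(0.117×4.13) = 0.0269 K/W
R_stud  = 0.085/(51×0.084×4.13) = 0.004804 K/W
R_cav   = 0.085/(0.0546×0.916×4.13) = 0.4115 K/W
1/R_core = 1/R_stud + 1/R_cav → R_core = 0.004749 K/W
R_outer = 0.018/(0.156×4.13) = 0.02794 K/W
R_total = 0.05959 K/W
Q = ΔT/R_total = 38/0.05959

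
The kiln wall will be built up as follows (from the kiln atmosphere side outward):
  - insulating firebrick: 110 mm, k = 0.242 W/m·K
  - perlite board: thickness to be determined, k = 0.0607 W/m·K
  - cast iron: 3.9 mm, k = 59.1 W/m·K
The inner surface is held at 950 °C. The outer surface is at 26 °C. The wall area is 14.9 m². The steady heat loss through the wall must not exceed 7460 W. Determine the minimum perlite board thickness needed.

L ≈ 84.4 mm

Series thermal resistances:
R_insulating firebrick = L/(kA) = 0.11/(0.242×14.9) = 0.03051 K/W
R_cast iron = L/(kA) = 0.0039/(59.1×14.9) = 4.429×10^-6 K/W
Sum of the known resistances R_other = 0.03051 K/W
Required total resistance R_tot = ΔT/Q_allow = 924/7460 = 0.1239 K/W
R_perlite board = R_tot − R_other = 0.09335 K/W
L = R·k·A = 0.09335×0.0607×14.9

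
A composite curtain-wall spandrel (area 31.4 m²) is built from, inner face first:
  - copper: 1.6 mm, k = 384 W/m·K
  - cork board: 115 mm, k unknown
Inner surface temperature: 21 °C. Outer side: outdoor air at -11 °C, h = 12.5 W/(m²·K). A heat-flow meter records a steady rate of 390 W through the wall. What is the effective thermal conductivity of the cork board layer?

k ≈ 0.0461 W/(m·K)

Treating each layer as a thermal resistance in series:
R_copper = L/(kA) = 0.0016/(384×31.4) = 1.327×10^-7 K/W
R_outer film = 1/(h_o·A) = 1/(12.5×31.4) = 0.002548 K/W
Sum of known resistances R_other = 0.002548 K/W
Total R = ΔT/Q = 32/390 = 0.08205 K/W
R_cork board = R_total − R_other = 0.0795 K/W
k = L/(R·A) = 0.115/(0.0795×31.4)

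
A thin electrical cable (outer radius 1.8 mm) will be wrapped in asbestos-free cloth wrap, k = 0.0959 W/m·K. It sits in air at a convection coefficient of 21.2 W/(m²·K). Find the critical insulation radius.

For a cylinder r_cr = k/h = 0.0959/21.2
r_cr = 4.52 mm; since the bare radius (1.8 mm) is below r_cr, adding a thin layer of insulation will *increase* heat loss.

r_cr ≈ 4.52 mm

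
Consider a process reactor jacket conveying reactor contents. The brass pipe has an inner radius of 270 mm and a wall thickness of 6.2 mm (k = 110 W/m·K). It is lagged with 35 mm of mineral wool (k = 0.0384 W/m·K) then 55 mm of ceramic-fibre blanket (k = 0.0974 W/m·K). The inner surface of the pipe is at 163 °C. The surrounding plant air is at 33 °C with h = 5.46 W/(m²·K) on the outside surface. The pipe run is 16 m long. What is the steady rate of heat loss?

Per-layer cylindrical resistances, series-summed:
R_brass pipe wall = ln(276.2/270)/(2π×110×16) = 2.053×10^-6 K/W
R_mineral wool = ln(311.2/276.2)/(2π×0.0384×16) = 0.03091 K/W
R_ceramic-fibre blanket = ln(366.2/311.2)/(2π×0.0974×16) = 0.01662 K/W
R_outer film = 1/(h_o·2πr_oL) = 1/(5.46×2π×0.3662×16) = 0.004975 K/W
R_total = 0.0525 K/W
Q = ΔT/R_total = 130/0.0525

Q ≈ 2480 W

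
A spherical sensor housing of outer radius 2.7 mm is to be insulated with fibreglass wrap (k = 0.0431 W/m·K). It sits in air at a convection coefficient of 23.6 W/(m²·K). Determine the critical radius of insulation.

For a sphere r_cr = 2k/h = 2×0.0431/23.6
r_cr = 3.65 mm; since the bare radius (2.7 mm) is below r_cr, adding a thin layer of insulation will *increase* heat loss.

r_cr ≈ 3.65 mm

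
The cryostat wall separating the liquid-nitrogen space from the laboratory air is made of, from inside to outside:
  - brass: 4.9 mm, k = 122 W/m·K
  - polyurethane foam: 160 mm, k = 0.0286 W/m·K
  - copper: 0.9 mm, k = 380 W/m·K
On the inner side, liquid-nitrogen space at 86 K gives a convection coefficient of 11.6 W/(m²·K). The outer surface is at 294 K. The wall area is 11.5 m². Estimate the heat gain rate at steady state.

Series thermal resistances:
R_inner film = 1/(h_i·A) = 1/(11.6×11.5) = 0.007496 K/W
R_brass = L/(kA) = 0.0049/(122×11.5) = 3.493×10^-6 K/W
R_polyurethane foam = L/(kA) = 0.16/(0.0286×11.5) = 0.4865 K/W
R_copper = L/(kA) = 0.0009/(380×11.5) = 2.059×10^-7 K/W
R_total = 0.494 K/W
Q = ΔT / R_total = 208 / 0.494

Q ≈ 421 W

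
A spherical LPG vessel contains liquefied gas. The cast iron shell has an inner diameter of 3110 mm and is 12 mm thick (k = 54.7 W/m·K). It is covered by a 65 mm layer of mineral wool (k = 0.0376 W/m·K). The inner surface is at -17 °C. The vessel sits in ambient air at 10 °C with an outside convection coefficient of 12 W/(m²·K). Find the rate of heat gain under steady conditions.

For a spherical shell R = (1/r₁ − 1/r₂)/(4πk); film R = 1/(h·4πr²). In series:
R_cast iron shell = (1/1.555 − 1/1.567)/(4π×54.7) = 7.164×10^-6 K/W
R_mineral wool = (1/1.567 − 1/1.632)/(4π×0.0376) = 0.05379 K/W
R_outer film = 1/(h·4πr_o²) = 1/(12×4π×1.632²) = 0.00249 K/W
R_total = 0.05629 K/W
Q = ΔT/R_total = 27/0.05629

Q ≈ 480 W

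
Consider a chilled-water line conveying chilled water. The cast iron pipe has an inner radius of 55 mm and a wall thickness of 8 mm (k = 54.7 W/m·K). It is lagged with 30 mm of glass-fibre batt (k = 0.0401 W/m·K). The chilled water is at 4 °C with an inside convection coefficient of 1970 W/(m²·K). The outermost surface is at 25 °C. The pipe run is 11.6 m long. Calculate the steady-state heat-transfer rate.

Cylindrical conduction, so R = ln(r₂/r₁)/(2πkL) per layer, in series:
R_inner film = 1/(h_i·2πr₁L) = 1/(1970×2π×0.055×11.6) = 1.266×10^-4 K/W
R_cast iron pipe wall = ln(63/55)/(2π×54.7×11.6) = 3.406×10^-5 K/W
R_glass-fibre batt = ln(93/63)/(2π×0.0401×11.6) = 0.1333 K/W
R_total = 0.1334 K/W
Q = ΔT/R_total = 21/0.1334

Q ≈ 157 W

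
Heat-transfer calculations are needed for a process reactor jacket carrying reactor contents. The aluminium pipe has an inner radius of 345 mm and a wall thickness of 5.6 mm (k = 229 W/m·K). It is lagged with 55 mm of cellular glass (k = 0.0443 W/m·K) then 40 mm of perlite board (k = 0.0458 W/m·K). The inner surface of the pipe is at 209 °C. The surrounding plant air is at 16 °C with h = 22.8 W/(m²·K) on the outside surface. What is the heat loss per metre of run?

Cylindrical conduction, so R = ln(r₂/r₁)/(2πkL) per layer, in series:
R_aluminium pipe wall = ln(350.6/345)/(2π×229×1) = 1.119×10^-5 K/W
R_cellular glass = ln(405.6/350.6)/(2π×0.0443×1) = 0.5235 K/W
R_perlite board = ln(445.6/405.6)/(2π×0.0458×1) = 0.3268 K/W
R_outer film = 1/(h_o·2πr_oL) = 1/(22.8×2π×0.4456×1) = 0.01567 K/W
R_total = 0.866 K/W
Q = ΔT/R_total = 193/0.866

q′ ≈ 223 W/m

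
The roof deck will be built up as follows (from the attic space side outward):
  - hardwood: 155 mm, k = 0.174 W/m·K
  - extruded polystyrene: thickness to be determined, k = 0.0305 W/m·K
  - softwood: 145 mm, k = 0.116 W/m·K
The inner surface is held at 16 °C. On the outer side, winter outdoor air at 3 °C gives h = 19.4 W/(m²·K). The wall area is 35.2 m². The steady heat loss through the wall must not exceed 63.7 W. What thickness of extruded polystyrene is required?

L ≈ 152 mm

Treating each layer as a thermal resistance in series:
R_hardwood = L/(kA) = 0.155/(0.174×35.2) = 0.02531 K/W
R_softwood = L/(kA) = 0.145/(0.116×35.2) = 0.03551 K/W
R_outer film = 1/(h_o·A) = 1/(19.4×35.2) = 0.001464 K/W
Sum of the known resistances R_other = 0.06228 K/W
Required total resistance R_tot = ΔT/Q_allow = 13/63.7 = 0.2041 K/W
R_extruded polystyrene = R_tot − R_other = 0.1418 K/W
L = R·k·A = 0.1418×0.0305×35.2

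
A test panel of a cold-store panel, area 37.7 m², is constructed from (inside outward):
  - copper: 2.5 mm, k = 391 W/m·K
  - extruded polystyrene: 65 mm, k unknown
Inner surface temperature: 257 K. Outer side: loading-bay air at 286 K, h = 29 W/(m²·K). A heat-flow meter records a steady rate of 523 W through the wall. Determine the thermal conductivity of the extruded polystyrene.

k ≈ 0.0316 W/(m·K)

Using the resistance-network approach (series):
R_copper = L/(kA) = 0.0025/(391×37.7) = 1.696×10^-7 K/W
R_outer film = 1/(h_o·A) = 1/(29×37.7) = 9.147×10^-4 K/W
Sum of known resistances R_other = 9.148×10^-4 K/W
Total R = ΔT/Q = 29/523 = 0.05545 K/W
R_extruded polystyrene = R_total − R_other = 0.05453 K/W
k = L/(R·A) = 0.065/(0.05453×37.7)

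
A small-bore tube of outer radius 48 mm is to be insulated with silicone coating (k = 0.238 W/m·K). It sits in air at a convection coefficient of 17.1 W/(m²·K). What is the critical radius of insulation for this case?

r_cr ≈ 13.9 mm

For a cylinder r_cr = k/h = 0.238/17.1
r_cr = 13.9 mm; since the bare radius (48 mm) is above r_cr, any added insulation will reduce heat loss.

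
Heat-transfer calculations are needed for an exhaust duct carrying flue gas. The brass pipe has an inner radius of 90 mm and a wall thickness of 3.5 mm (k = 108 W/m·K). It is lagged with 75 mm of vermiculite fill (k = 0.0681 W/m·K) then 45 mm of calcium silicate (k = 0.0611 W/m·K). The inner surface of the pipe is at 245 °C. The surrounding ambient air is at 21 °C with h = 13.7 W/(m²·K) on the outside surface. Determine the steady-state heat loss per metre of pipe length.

Cylindrical conduction, so R = ln(r₂/r₁)/(2πkL) per layer, in series:
R_brass pipe wall = ln(93.5/90)/(2π×108×1) = 5.622×10^-5 K/W
R_vermiculite fill = ln(168.5/93.5)/(2π×0.0681×1) = 1.376 K/W
R_calcium silicate = ln(213.5/168.5)/(2π×0.0611×1) = 0.6166 K/W
R_outer film = 1/(h_o·2πr_oL) = 1/(13.7×2π×0.2135×1) = 0.05441 K/W
R_total = 2.048 K/W
Q = ΔT/R_total = 224/2.048

q′ ≈ 109 W/m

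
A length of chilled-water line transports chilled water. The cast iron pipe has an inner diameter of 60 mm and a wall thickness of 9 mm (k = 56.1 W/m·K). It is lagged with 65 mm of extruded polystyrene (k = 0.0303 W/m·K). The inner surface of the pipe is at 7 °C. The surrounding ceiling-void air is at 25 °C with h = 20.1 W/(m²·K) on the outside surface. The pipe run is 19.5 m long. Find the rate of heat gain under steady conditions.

Q ≈ 67.1 W

Cylindrical conduction, so R = ln(r₂/r₁)/(2πkL) per layer, in series:
R_cast iron pipe wall = ln(39/30)/(2π×56.1×19.5) = 3.817×10^-5 K/W
R_extruded polystyrene = ln(104/39)/(2π×0.0303×19.5) = 0.2642 K/W
R_outer film = 1/(h_o·2πr_oL) = 1/(20.1×2π×0.104×19.5) = 0.003904 K/W
R_total = 0.2681 K/W
Q = ΔT/R_total = 18/0.2681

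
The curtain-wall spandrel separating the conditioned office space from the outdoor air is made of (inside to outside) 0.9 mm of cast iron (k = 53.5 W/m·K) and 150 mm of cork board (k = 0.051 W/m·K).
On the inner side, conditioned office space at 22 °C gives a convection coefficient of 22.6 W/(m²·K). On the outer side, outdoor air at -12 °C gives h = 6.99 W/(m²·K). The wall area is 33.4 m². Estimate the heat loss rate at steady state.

Q ≈ 363 W

Model the wall as resistances in series:
R_inner film = 1/(h_i·A) = 1/(22.6×33.4) = 0.001325 K/W
R_cast iron = L/(kA) = 0.0009/(53.5×33.4) = 5.037×10^-7 K/W
R_cork board = L/(kA) = 0.15/(0.051×33.4) = 0.08806 K/W
R_outer film = 1/(h_o·A) = 1/(6.99×33.4) = 0.004283 K/W
R_total = 0.09367 K/W
Q = ΔT / R_total = 34 / 0.09367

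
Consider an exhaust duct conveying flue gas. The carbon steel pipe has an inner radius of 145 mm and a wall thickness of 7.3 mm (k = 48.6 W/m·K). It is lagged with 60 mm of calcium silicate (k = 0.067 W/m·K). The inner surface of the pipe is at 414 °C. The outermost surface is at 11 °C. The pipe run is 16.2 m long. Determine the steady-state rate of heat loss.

Q ≈ 8270 W

Treating each annulus and film as a series resistance:
R_carbon steel pipe wall = ln(152.3/145)/(2π×48.6×16.2) = 9.929×10^-6 K/W
R_calcium silicate = ln(212.3/152.3)/(2π×0.067×16.2) = 0.0487 K/W
R_total = 0.04871 K/W
Q = ΔT/R_total = 403/0.04871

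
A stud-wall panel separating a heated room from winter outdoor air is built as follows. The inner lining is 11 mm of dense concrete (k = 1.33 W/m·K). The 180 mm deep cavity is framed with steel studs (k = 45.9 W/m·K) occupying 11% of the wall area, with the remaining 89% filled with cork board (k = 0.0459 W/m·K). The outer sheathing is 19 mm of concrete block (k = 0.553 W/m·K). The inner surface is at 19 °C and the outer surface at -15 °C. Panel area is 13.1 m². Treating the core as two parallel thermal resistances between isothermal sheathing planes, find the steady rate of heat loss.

Sheathing layers in series; stud and cavity paths in parallel between them.
R_inner = 0.011/(1.33×13.1) = 6.313×10^-4 K/W
R_stud  = 0.18/(45.9×0.11×13.1) = 0.002721 K/W
R_cav   = 0.18/(0.0459×0.89×13.1) = 0.3364 K/W
1/R_core = 1/R_stud + 1/R_cav → R_core = 0.0027 K/W
R_outer = 0.019/(0.553×13.1) = 0.002623 K/W
R_total = 0.005954 K/W
Q = ΔT/R_total = 34/0.005954

Q ≈ 5710 W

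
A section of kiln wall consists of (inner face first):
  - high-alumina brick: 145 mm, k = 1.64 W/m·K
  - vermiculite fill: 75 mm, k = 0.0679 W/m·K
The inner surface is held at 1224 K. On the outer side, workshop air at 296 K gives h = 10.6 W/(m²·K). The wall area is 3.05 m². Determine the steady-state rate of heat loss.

Q ≈ 2200 W

Using the resistance-network approach (series):
R_high-alumina brick = L/(kA) = 0.145/(1.64×3.05) = 0.02899 K/W
R_vermiculite fill = L/(kA) = 0.075/(0.0679×3.05) = 0.3622 K/W
R_outer film = 1/(h_o·A) = 1/(10.6×3.05) = 0.03093 K/W
R_total = 0.4221 K/W
Q = ΔT / R_total = 928 / 0.4221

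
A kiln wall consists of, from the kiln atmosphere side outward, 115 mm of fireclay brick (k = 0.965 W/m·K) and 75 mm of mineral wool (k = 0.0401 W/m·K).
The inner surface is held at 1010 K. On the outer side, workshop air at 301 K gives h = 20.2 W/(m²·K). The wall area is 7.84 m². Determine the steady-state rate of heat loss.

Treating each layer as a thermal resistance in series:
R_fireclay brick = L/(kA) = 0.115/(0.965×7.84) = 0.0152 K/W
R_mineral wool = L/(kA) = 0.075/(0.0401×7.84) = 0.2386 K/W
R_outer film = 1/(h_o·A) = 1/(20.2×7.84) = 0.006314 K/W
R_total = 0.2601 K/W
Q = ΔT / R_total = 709 / 0.2601

Q ≈ 2730 W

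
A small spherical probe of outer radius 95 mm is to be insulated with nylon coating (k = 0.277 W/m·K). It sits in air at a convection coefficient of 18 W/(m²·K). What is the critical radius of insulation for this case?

r_cr ≈ 30.8 mm

For a sphere r_cr = 2k/h = 2×0.277/18
r_cr = 30.8 mm; since the bare radius (95 mm) is above r_cr, any added insulation will reduce heat loss.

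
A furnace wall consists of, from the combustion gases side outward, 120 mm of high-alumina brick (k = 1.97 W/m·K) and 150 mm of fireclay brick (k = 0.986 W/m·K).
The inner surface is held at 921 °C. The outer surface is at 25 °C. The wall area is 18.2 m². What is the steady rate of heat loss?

Q ≈ 76500 W

Series thermal resistances:
R_high-alumina brick = L/(kA) = 0.12/(1.97×18.2) = 0.003347 K/W
R_fireclay brick = L/(kA) = 0.15/(0.986×18.2) = 0.008359 K/W
R_total = 0.01171 K/W
Q = ΔT / R_total = 896 / 0.01171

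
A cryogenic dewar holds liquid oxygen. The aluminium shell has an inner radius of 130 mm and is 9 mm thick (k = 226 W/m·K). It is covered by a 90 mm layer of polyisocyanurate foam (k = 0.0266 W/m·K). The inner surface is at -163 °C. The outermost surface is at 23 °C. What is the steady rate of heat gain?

Q ≈ 22 W

Each spherical layer contributes R = (1/r_i − 1/r_o)/(4πk):
R_aluminium shell = (1/0.13 − 1/0.139)/(4π×226) = 1.754×10^-4 K/W
R_polyisocyanurate foam = (1/0.139 − 1/0.229)/(4π×0.0266) = 8.459 K/W
R_total = 8.459 K/W
Q = ΔT/R_total = 186/8.459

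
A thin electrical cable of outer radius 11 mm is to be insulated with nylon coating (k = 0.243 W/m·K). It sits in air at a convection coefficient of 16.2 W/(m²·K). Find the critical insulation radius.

r_cr ≈ 15 mm

For a cylinder r_cr = k/h = 0.243/16.2
r_cr = 15 mm; since the bare radius (11 mm) is below r_cr, adding a thin layer of insulation will *increase* heat loss.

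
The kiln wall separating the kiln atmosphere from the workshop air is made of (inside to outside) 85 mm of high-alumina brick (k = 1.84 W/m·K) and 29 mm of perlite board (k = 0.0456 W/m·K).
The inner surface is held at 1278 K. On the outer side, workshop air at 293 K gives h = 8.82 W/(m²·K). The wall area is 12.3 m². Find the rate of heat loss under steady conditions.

Q ≈ 15200 W

Model the wall as resistances in series:
R_high-alumina brick = L/(kA) = 0.085/(1.84×12.3) = 0.003756 K/W
R_perlite board = L/(kA) = 0.029/(0.0456×12.3) = 0.0517 K/W
R_outer film = 1/(h_o·A) = 1/(8.82×12.3) = 0.009218 K/W
R_total = 0.06468 K/W
Q = ΔT / R_total = 985 / 0.06468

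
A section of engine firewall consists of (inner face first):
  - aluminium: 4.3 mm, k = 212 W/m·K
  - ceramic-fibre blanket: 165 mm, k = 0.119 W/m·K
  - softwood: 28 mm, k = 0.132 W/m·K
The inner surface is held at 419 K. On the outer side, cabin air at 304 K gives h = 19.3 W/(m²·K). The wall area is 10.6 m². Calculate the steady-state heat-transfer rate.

Treating each layer as a thermal resistance in series:
R_aluminium = L/(kA) = 0.0043/(212×10.6) = 1.913×10^-6 K/W
R_ceramic-fibre blanket = L/(kA) = 0.165/(0.119×10.6) = 0.1308 K/W
R_softwood = L/(kA) = 0.028/(0.132×10.6) = 0.02001 K/W
R_outer film = 1/(h_o·A) = 1/(19.3×10.6) = 0.004888 K/W
R_total = 0.1557 K/W
Q = ΔT / R_total = 115 / 0.1557

Q ≈ 739 W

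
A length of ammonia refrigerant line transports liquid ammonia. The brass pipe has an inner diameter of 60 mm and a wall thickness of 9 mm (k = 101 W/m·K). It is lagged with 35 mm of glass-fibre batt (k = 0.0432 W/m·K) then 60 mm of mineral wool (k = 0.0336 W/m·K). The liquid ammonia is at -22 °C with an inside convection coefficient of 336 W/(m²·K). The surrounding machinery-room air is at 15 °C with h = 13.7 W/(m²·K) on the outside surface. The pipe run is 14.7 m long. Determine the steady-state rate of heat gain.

Radial resistances (cylindrical: R_cond = ln(r_o/r_i)/(2πkL), R_conv = 1/(h·2πrL)):
R_inner film = 1/(h_i·2πr₁L) = 1/(336×2π×0.03×14.7) = 0.001074 K/W
R_brass pipe wall = ln(39/30)/(2π×101×14.7) = 2.812×10^-5 K/W
R_glass-fibre batt = ln(74/39)/(2π×0.0432×14.7) = 0.1605 K/W
R_mineral wool = ln(134/74)/(2π×0.0336×14.7) = 0.1913 K/W
R_outer film = 1/(h_o·2πr_oL) = 1/(13.7×2π×0.134×14.7) = 0.005898 K/W
R_total = 0.3589 K/W
Q = ΔT/R_total = 37/0.3589

Q ≈ 103 W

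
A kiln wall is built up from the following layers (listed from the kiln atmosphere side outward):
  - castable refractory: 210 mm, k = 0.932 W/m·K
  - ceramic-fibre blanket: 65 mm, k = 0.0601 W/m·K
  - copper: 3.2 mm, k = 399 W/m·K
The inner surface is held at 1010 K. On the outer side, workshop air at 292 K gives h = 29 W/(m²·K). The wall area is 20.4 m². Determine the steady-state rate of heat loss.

Using the resistance-network approach (series):
R_castable refractory = L/(kA) = 0.21/(0.932×20.4) = 0.01105 K/W
R_ceramic-fibre blanket = L/(kA) = 0.065/(0.0601×20.4) = 0.05302 K/W
R_copper = L/(kA) = 0.0032/(399×20.4) = 3.931×10^-7 K/W
R_outer film = 1/(h_o·A) = 1/(29×20.4) = 0.00169 K/W
R_total = 0.06575 K/W
Q = ΔT / R_total = 718 / 0.06575

Q ≈ 10900 W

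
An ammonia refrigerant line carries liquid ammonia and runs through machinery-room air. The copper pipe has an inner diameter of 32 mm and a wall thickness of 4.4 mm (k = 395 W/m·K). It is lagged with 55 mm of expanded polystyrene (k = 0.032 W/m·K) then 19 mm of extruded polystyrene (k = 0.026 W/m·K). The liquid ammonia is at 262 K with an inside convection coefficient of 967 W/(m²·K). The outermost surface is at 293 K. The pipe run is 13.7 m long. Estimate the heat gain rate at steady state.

Q ≈ 53.8 W

Treating each annulus and film as a series resistance:
R_inner film = 1/(h_i·2πr₁L) = 1/(967×2π×0.016×13.7) = 7.508×10^-4 K/W
R_copper pipe wall = ln(20.4/16)/(2π×395×13.7) = 7.145×10^-6 K/W
R_expanded polystyrene = ln(75.4/20.4)/(2π×0.032×13.7) = 0.4746 K/W
R_extruded polystyrene = ln(94.4/75.4)/(2π×0.026×13.7) = 0.1004 K/W
R_total = 0.5758 K/W
Q = ΔT/R_total = 31/0.5758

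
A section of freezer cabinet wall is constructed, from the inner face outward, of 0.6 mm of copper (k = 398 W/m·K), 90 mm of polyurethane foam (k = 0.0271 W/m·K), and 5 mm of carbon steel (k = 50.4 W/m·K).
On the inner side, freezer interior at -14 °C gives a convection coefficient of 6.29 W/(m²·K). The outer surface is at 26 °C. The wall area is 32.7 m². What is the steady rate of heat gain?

Using the resistance-network approach (series):
R_inner film = 1/(h_i·A) = 1/(6.29×32.7) = 0.004862 K/W
R_copper = L/(kA) = 0.0006/(398×32.7) = 4.61×10^-8 K/W
R_polyurethane foam = L/(kA) = 0.09/(0.0271×32.7) = 0.1016 K/W
R_carbon steel = L/(kA) = 0.005/(50.4×32.7) = 3.034×10^-6 K/W
R_total = 0.1064 K/W
Q = ΔT / R_total = 40 / 0.1064

Q ≈ 376 W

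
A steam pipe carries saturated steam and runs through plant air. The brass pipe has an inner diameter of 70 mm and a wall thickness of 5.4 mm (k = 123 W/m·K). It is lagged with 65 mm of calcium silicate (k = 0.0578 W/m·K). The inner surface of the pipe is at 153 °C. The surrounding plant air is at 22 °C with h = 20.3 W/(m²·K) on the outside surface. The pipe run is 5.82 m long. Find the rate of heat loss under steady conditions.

For a radial system each layer contributes R = ln(r_out/r_in)/(2πkL); films add R = 1/(hA).
R_brass pipe wall = ln(40.4/35)/(2π×123×5.82) = 3.19×10^-5 K/W
R_calcium silicate = ln(105.4/40.4)/(2π×0.0578×5.82) = 0.4537 K/W
R_outer film = 1/(h_o·2πr_oL) = 1/(20.3×2π×0.1054×5.82) = 0.01278 K/W
R_total = 0.4665 K/W
Q = ΔT/R_total = 131/0.4665

Q ≈ 281 W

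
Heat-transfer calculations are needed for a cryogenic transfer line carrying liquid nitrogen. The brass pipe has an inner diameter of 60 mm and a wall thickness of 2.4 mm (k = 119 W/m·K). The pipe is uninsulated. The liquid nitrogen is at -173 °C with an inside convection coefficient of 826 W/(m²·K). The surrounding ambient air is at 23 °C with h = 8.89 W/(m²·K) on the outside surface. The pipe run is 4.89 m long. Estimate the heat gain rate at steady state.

Radial resistances (cylindrical: R_cond = ln(r_o/r_i)/(2πkL), R_conv = 1/(h·2πrL)):
R_inner film = 1/(h_i·2πr₁L) = 1/(826×2π×0.03×4.89) = 0.001313 K/W
R_brass pipe wall = ln(32.4/30)/(2π×119×4.89) = 2.105×10^-5 K/W
R_outer film = 1/(h_o·2πr_oL) = 1/(8.89×2π×0.0324×4.89) = 0.113 K/W
R_total = 0.1143 K/W
Q = ΔT/R_total = 196/0.1143

Q ≈ 1710 W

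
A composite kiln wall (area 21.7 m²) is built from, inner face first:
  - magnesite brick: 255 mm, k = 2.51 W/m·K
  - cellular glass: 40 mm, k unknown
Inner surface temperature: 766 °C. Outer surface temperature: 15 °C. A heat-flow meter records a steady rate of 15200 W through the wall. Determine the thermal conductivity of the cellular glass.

Model the wall as resistances in series:
R_magnesite brick = L/(kA) = 0.255/(2.51×21.7) = 0.004682 K/W
Sum of known resistances R_other = 0.004682 K/W
Total R = ΔT/Q = 751/15200 = 0.04941 K/W
R_cellular glass = R_total − R_other = 0.04473 K/W
k = L/(R·A) = 0.04/(0.04473×21.7)

k ≈ 0.0412 W/(m·K)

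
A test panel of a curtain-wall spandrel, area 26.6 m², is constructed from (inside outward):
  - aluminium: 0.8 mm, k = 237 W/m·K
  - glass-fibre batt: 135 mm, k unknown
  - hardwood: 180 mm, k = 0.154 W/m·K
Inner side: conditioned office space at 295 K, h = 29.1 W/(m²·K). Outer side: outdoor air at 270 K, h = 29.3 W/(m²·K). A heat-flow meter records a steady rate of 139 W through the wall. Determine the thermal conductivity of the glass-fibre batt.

k ≈ 0.0381 W/(m·K)

Thermal resistances in series:
R_inner film = 1/(h_i·A) = 1/(29.1×26.6) = 0.001292 K/W
R_aluminium = L/(kA) = 0.0008/(237×26.6) = 1.269×10^-7 K/W
R_hardwood = L/(kA) = 0.18/(0.154×26.6) = 0.04394 K/W
R_outer film = 1/(h_o·A) = 1/(29.3×26.6) = 0.001283 K/W
Sum of known resistances R_other = 0.04652 K/W
Total R = ΔT/Q = 25/139 = 0.1799 K/W
R_glass-fibre batt = R_total − R_other = 0.1333 K/W
k = L/(R·A) = 0.135/(0.1333×26.6)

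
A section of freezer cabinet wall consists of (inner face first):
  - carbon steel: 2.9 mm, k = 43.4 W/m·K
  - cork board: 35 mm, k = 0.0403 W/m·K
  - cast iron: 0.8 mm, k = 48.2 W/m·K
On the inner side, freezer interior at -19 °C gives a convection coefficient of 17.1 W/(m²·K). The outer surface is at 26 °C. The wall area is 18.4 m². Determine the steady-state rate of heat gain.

Q ≈ 893 W

Using the resistance-network approach (series):
R_inner film = 1/(h_i·A) = 1/(17.1×18.4) = 0.003178 K/W
R_carbon steel = L/(kA) = 0.0029/(43.4×18.4) = 3.632×10^-6 K/W
R_cork board = L/(kA) = 0.035/(0.0403×18.4) = 0.0472 K/W
R_cast iron = L/(kA) = 0.0008/(48.2×18.4) = 9.02×10^-7 K/W
R_total = 0.05038 K/W
Q = ΔT / R_total = 45 / 0.05038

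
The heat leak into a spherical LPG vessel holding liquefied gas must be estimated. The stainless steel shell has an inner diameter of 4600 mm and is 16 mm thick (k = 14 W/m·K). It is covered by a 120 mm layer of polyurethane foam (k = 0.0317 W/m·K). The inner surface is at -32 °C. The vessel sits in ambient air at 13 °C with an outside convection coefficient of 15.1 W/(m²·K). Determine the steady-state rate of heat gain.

Q ≈ 829 W

For a spherical shell R = (1/r₁ − 1/r₂)/(4πk); film R = 1/(h·4πr²). In series:
R_stainless steel shell = (1/2.3 − 1/2.316)/(4π×14) = 1.707×10^-5 K/W
R_polyurethane foam = (1/2.316 − 1/2.436)/(4π×0.0317) = 0.05339 K/W
R_outer film = 1/(h·4πr_o²) = 1/(15.1×4π×2.436²) = 8.881×10^-4 K/W
R_total = 0.0543 K/W
Q = ΔT/R_total = 45/0.0543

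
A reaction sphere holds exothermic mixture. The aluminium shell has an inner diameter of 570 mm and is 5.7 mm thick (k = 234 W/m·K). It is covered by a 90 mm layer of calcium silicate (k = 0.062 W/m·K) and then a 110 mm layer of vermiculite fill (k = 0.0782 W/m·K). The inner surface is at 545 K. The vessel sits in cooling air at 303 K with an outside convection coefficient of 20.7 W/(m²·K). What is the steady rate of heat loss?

For a spherical shell R = (1/r₁ − 1/r₂)/(4πk); film R = 1/(h·4πr²). In series:
R_aluminium shell = (1/0.285 − 1/0.2907)/(4π×234) = 2.34×10^-5 K/W
R_calcium silicate = (1/0.2907 − 1/0.3807)/(4π×0.062) = 1.044 K/W
R_vermiculite fill = (1/0.3807 − 1/0.4907)/(4π×0.0782) = 0.5992 K/W
R_outer film = 1/(h·4πr_o²) = 1/(20.7×4π×0.4907²) = 0.01597 K/W
R_total = 1.659 K/W
Q = ΔT/R_total = 242/1.659

Q ≈ 146 W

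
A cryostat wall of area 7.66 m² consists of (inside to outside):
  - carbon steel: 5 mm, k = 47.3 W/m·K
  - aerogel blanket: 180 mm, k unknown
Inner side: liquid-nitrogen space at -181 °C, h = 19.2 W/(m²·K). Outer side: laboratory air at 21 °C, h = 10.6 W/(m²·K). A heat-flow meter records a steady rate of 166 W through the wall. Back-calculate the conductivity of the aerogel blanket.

k ≈ 0.0196 W/(m·K)

Thermal resistances in series:
R_inner film = 1/(h_i·A) = 1/(19.2×7.66) = 0.006799 K/W
R_carbon steel = L/(kA) = 0.005/(47.3×7.66) = 1.38×10^-5 K/W
R_outer film = 1/(h_o·A) = 1/(10.6×7.66) = 0.01232 K/W
Sum of known resistances R_other = 0.01913 K/W
Total R = ΔT/Q = 202/166 = 1.217 K/W
R_aerogel blanket = R_total − R_other = 1.198 K/W
k = L/(R·A) = 0.18/(1.198×7.66)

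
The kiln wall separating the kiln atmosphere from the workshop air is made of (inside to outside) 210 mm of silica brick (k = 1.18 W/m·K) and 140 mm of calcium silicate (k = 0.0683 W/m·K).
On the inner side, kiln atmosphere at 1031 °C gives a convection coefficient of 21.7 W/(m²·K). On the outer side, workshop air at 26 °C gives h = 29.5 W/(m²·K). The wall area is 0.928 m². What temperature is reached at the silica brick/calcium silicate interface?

Thermal resistances in series:
R_inner film = 1/(h_i·A) = 1/(21.7×0.928) = 0.04966 K/W
R_silica brick = L/(kA) = 0.21/(1.18×0.928) = 0.1918 K/W
R_calcium silicate = L/(kA) = 0.14/(0.0683×0.928) = 2.209 K/W
R_outer film = 1/(h_o·A) = 1/(29.5×0.928) = 0.03653 K/W
R_total = 2.487 K/W;  Q = ΔT/R_total = 1005/2.487 = 404.1 W
T_interface = T_inner − Q·ΣR(inner→interface) = 1031 − 404×0.2414

T ≈ 933 °C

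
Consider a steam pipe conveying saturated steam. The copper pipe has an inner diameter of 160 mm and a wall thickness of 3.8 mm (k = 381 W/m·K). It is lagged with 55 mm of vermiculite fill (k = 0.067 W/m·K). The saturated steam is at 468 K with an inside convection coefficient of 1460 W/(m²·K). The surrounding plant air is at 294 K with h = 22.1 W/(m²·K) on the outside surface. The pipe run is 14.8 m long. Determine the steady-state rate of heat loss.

Radial resistances (cylindrical: R_cond = ln(r_o/r_i)/(2πkL), R_conv = 1/(h·2πrL)):
R_inner film = 1/(h_i·2πr₁L) = 1/(1460×2π×0.08×14.8) = 9.207×10^-5 K/W
R_copper pipe wall = ln(83.8/80)/(2π×381×14.8) = 1.31×10^-6 K/W
R_vermiculite fill = ln(138.8/83.8)/(2π×0.067×14.8) = 0.08099 K/W
R_outer film = 1/(h_o·2πr_oL) = 1/(22.1×2π×0.1388×14.8) = 0.003506 K/W
R_total = 0.08459 K/W
Q = ΔT/R_total = 174/0.08459

Q ≈ 2060 W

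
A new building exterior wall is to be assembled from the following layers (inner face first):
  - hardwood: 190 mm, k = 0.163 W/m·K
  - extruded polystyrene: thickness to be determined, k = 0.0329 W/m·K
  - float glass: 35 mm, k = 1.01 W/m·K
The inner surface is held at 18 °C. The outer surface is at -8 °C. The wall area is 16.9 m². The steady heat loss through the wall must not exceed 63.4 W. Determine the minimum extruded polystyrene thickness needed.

Model the wall as resistances in series:
R_hardwood = L/(kA) = 0.19/(0.163×16.9) = 0.06897 K/W
R_float glass = L/(kA) = 0.035/(1.01×16.9) = 0.002051 K/W
Sum of the known resistances R_other = 0.07102 K/W
Required total resistance R_tot = ΔT/Q_allow = 26/63.4 = 0.4101 K/W
R_extruded polystyrene = R_tot − R_other = 0.3391 K/W
L = R·k·A = 0.3391×0.0329×16.9

L ≈ 189 mm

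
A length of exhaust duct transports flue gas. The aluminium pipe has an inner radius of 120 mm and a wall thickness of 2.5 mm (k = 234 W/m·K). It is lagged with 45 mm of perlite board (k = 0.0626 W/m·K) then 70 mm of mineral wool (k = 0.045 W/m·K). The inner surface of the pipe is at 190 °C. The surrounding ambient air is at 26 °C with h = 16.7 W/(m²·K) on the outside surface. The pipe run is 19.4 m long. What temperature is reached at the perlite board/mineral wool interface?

T ≈ 127 °C

Radial resistances (cylindrical: R_cond = ln(r_o/r_i)/(2πkL), R_conv = 1/(h·2πrL)):
R_aluminium pipe wall = ln(122.5/120)/(2π×234×19.4) = 7.229×10^-7 K/W
R_perlite board = ln(167.5/122.5)/(2π×0.0626×19.4) = 0.041 K/W
R_mineral wool = ln(237.5/167.5)/(2π×0.045×19.4) = 0.06366 K/W
R_outer film = 1/(h_o·2πr_oL) = 1/(16.7×2π×0.2375×19.4) = 0.002068 K/W
R_total = 0.1067 K/W
Q = ΔT/R_total = 164/0.1067
Q = 1540 W
T_interface = T_inner − Q·ΣR(inner→interface) = 190 − 1540×0.041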